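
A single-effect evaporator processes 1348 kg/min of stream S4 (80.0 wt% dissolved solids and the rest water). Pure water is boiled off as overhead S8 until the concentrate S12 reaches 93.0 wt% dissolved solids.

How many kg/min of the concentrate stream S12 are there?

1160 kg/min

dissolved solids is conserved: 1348×0.800 = 1078.4 kg/min all reports to the concentrate.
Concentrate = 1078.4/(target fraction) = 1159.6 kg/min.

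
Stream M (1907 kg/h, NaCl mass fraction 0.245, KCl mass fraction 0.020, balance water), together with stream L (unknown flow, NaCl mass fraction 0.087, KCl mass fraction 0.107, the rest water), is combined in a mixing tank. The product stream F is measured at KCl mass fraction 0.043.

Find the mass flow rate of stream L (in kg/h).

Let L be the unknown flow. Total out = 1907 + L.
KCl balance: 38.14 + 0.107·L = 0.043·(1907 + L)
(0.107 − 0.043)·L = 0.043×1907 − 38.14 = 43.861
L = 43.861 / 0.064 = 685.33 kg/h

685.3 kg/h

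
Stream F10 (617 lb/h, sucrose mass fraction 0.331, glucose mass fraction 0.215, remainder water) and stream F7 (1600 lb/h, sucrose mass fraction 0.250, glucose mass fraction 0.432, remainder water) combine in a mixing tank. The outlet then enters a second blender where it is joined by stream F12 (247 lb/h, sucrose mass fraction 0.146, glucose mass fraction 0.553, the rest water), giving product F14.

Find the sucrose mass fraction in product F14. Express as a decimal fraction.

0.260

Overall, product flow = 2464 lb/h.
sucrose in = 617×0.331 + 1600×0.250 + 247×0.146 = 640.29 lb/h.
sucrose fraction in F14 = 0.260.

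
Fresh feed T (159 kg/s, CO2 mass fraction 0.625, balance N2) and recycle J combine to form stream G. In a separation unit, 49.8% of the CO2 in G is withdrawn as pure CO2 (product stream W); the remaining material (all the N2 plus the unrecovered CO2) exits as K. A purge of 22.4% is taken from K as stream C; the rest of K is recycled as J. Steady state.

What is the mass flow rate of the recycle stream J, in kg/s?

N2 enters only via T and leaves only via the purge: 159×0.375 = 0.224×(N2 in K), and the separation unit passes all N2, so N2 in G = N2 in K = 266.18 kg/s.
CO2 in G: m_A = 159×0.625 + (1−0.224)·(1−0.498)·m_A, so m_A = 99.375/0.6104 = 162.79 kg/s.
K = (1−0.498)×162.79 + 266.18 = 347.9 kg/s.
Recycle J = (1−0.224)×347.9 = 269.97 kg/s.

270 kg/s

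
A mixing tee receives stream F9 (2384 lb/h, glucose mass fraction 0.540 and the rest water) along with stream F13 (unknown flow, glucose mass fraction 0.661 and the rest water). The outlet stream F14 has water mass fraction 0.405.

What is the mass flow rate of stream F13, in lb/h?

Let F13 be the unknown flow. Total out = 2384 + F13.
water balance: 1096.6 + 0.339·F13 = 0.405·(2384 + F13)
(0.339 − 0.405)·F13 = 0.405×2384 − 1096.6 = -131.12
F13 = -131.12 / -0.066 = 1986.7 lb/h

1987 lb/h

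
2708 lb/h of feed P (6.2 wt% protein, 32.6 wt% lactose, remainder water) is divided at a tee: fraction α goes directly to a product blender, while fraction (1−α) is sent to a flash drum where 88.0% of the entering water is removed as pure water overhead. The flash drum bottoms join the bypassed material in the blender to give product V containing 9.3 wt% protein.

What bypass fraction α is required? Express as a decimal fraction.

All 2708×0.062 = 167.9 lb/h of protein reaches V, so V = 167.9/0.093 = 1805.3 lb/h and vapour = 902.67 lb/h.
The evaporator receives (1−α)·2708 of feed at 0.612 water and removes 0.880 of that water:
0.880×0.612×(1−α)×2708 = 902.67
(1−α) = 902.67/1458.4 = 0.6189;  α = 0.3811.

0.381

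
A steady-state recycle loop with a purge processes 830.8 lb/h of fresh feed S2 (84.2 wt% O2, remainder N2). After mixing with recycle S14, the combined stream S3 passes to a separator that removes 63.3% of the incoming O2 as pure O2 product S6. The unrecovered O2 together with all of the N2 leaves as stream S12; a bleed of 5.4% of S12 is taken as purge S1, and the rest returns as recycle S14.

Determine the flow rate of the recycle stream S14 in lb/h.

2672 lb/h

N2 enters only via S2 and leaves only via the purge: 830.8×0.158 = 0.054×(N2 in S12), and the separator passes all N2, so N2 in S3 = N2 in S12 = 2430.9 lb/h.
O2 in S3: m_A = 830.8×0.842 + (1−0.054)·(1−0.633)·m_A, so m_A = 699.53/0.6528 = 1071.6 lb/h.
S12 = (1−0.633)×1071.6 + 2430.9 = 2824.1 lb/h.
Recycle S14 = (1−0.054)×2824.1 = 2671.6 lb/h.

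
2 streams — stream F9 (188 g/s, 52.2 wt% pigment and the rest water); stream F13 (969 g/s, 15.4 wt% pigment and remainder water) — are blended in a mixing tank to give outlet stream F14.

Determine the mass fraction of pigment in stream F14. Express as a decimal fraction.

Total flow out = 188 + 969 = 1157 g/s.
pigment in = 188×0.522 + 969×0.154 = 247.36 g/s.
pigment mass fraction in F14 = 247.36/1157 = 0.214.

0.214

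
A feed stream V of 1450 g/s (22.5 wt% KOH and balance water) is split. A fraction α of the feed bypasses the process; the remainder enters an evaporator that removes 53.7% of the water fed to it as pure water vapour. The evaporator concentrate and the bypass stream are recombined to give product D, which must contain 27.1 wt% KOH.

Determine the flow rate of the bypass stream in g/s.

All 1450×0.225 = 326.25 g/s of KOH reaches D, so D = 326.25/0.271 = 1203.9 g/s and vapour = 246.13 g/s.
The evaporator receives (1−α)·1450 of feed at 0.775 water and removes 0.537 of that water:
0.537×0.775×(1−α)×1450 = 246.13
(1−α) = 246.13/603.45 = 0.4079;  α = 0.5921.
Bypass flow = 0.5921×1450 = 858.6 g/s.

858.6 g/s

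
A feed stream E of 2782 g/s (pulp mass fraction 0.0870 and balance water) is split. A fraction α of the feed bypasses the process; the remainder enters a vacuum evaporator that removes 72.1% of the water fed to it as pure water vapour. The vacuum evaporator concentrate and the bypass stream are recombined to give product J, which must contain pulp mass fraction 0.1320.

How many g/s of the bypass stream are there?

1341 g/s

All 2782×0.087 = 242.03 g/s of pulp reaches J, so J = 242.03/0.132 = 1833.6 g/s and vapour = 948.41 g/s.
The evaporator receives (1−α)·2782 of feed at 0.913 water and removes 0.721 of that water:
0.721×0.913×(1−α)×2782 = 948.41
(1−α) = 948.41/1831.3 = 0.5179;  α = 0.4821.
Bypass flow = 0.4821×2782 = 1341.2 g/s.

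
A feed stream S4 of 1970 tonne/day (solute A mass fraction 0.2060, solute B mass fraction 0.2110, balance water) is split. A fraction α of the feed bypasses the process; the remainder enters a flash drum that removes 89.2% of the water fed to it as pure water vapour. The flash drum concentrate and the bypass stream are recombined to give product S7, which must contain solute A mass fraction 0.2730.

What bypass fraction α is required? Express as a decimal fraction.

0.528

All 1970×0.206 = 405.82 tonne/day of solute A reaches S7, so S7 = 405.82/0.273 = 1486.5 tonne/day and vapour = 483.48 tonne/day.
The evaporator receives (1−α)·1970 of feed at 0.583 water and removes 0.892 of that water:
0.892×0.583×(1−α)×1970 = 483.48
(1−α) = 483.48/1024.5 = 0.4719;  α = 0.5281.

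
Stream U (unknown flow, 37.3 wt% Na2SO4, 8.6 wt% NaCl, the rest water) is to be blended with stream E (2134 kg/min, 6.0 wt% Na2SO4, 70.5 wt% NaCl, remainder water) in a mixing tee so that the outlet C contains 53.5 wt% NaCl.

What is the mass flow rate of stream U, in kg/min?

808 kg/min

Let U be the unknown flow. Total out = 2134 + U.
NaCl balance: 1504.5 + 0.086·U = 0.535·(2134 + U)
(0.086 − 0.535)·U = 0.535×2134 − 1504.5 = -362.78
U = -362.78 / -0.449 = 807.97 kg/min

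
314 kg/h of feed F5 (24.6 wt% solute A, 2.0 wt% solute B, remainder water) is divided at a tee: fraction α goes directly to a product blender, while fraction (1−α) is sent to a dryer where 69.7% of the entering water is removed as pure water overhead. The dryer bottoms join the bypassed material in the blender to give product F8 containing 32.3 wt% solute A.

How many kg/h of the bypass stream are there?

All 314×0.246 = 77.244 kg/h of solute A reaches F8, so F8 = 77.244/0.323 = 239.15 kg/h and vapour = 74.854 kg/h.
The evaporator receives (1−α)·314 of feed at 0.734 water and removes 0.697 of that water:
0.697×0.734×(1−α)×314 = 74.854
(1−α) = 74.854/160.64 = 0.4660;  α = 0.5340.
Bypass flow = 0.5340×314 = 167.68 kg/h.

167.7 kg/h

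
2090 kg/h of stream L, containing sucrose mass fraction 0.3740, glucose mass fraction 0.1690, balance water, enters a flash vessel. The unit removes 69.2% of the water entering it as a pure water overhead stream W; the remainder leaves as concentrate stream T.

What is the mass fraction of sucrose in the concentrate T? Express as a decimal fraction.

0.5470

sucrose is not removed: 2090×0.374 = 781.66 kg/h of sucrose enters T.
water entering = 2090×0.457 = 955.13 kg/h; overhead removed = 0.692×955.13 = 660.95 kg/h.
Concentrate = 2090 − 660.95 = 1429.1 kg/h.
Mass fraction = 781.66/1429.1 = 0.5470.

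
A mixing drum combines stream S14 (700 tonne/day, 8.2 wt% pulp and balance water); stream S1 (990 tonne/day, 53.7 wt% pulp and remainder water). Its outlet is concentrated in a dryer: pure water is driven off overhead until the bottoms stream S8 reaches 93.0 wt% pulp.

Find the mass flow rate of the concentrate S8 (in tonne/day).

pulp entering = 700×0.082 + 990×0.537 = 589.03 tonne/day.
All pulp reports to S8, so S8 = 589.03/0.930 = 633.37 tonne/day.

633.4 tonne/day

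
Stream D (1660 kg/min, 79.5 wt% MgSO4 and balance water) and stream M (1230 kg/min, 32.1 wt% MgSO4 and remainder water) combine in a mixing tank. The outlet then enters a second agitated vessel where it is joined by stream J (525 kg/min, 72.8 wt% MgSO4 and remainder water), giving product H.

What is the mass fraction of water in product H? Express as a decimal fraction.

0.386

Overall, product flow = 3415 kg/min.
water in = 1660×0.205 + 1230×0.679 + 525×0.272 = 1318.3 kg/min.
water fraction in H = 0.386.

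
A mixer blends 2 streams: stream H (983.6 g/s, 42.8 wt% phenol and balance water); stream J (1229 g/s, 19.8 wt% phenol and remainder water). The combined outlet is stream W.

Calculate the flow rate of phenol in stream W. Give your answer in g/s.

664.3 g/s

phenol out = phenol in = 983.6×0.428 + 1229×0.198 = 664.32 g/s.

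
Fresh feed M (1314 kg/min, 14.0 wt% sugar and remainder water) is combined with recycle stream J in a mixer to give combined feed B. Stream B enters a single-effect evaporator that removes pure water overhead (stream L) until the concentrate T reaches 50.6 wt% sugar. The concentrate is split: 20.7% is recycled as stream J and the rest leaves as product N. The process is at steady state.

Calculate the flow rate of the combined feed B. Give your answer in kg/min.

Overall sugar balance (none leaves overhead): sugar in fresh feed = sugar in product, i.e. 1314×0.140 = (1−0.207)·T·0.506.
T = 183.96/(0.506×0.793) = 458.46 kg/min.
Recycle J = 0.207×458.46 = 94.901 kg/min.
Combined feed B = 1314 + 94.901 = 1408.9 kg/min.

1409 kg/min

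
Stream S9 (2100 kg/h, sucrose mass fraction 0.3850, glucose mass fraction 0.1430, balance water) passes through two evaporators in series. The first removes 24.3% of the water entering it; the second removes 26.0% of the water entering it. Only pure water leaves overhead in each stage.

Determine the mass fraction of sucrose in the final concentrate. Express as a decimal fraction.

0.4859

water in feed = 2100×0.472 = 991.2 kg/h.
After stage 1: water left = (1−0.243)×991.2 = 750.34; stream total = 1859.1 kg/h.
After stage 2: water left = (1−0.260)×750.34 = 555.25; final concentrate = 1664.1 kg/h.
sucrose fraction = 808.5/1664.1 = 0.4859.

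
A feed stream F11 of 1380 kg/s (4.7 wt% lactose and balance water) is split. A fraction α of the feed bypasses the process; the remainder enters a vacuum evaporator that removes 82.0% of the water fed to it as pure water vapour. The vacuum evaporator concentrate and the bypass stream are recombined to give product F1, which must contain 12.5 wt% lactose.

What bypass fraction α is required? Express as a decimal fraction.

All 1380×0.047 = 64.86 kg/s of lactose reaches F1, so F1 = 64.86/0.125 = 518.88 kg/s and vapour = 861.12 kg/s.
The evaporator receives (1−α)·1380 of feed at 0.953 water and removes 0.820 of that water:
0.820×0.953×(1−α)×1380 = 861.12
(1−α) = 861.12/1078.4 = 0.7985;  α = 0.2015.

0.201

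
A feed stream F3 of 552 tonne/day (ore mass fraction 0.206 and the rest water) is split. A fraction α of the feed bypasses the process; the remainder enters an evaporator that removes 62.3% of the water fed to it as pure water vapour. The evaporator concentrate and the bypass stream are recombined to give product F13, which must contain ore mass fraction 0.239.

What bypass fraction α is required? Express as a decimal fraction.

All 552×0.206 = 113.71 tonne/day of ore reaches F13, so F13 = 113.71/0.239 = 475.78 tonne/day and vapour = 76.218 tonne/day.
The evaporator receives (1−α)·552 of feed at 0.794 water and removes 0.623 of that water:
0.623×0.794×(1−α)×552 = 76.218
(1−α) = 76.218/273.05 = 0.2791;  α = 0.7209.

0.721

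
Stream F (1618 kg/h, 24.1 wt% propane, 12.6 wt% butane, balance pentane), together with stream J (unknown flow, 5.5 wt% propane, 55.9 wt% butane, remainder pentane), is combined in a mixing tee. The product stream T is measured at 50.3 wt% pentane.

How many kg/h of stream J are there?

1798 kg/h

Let J be the unknown flow. Total out = 1618 + J.
pentane balance: 1024.2 + 0.386·J = 0.503·(1618 + J)
(0.386 − 0.503)·J = 0.503×1618 − 1024.2 = -210.34
J = -210.34 / -0.117 = 1797.8 kg/h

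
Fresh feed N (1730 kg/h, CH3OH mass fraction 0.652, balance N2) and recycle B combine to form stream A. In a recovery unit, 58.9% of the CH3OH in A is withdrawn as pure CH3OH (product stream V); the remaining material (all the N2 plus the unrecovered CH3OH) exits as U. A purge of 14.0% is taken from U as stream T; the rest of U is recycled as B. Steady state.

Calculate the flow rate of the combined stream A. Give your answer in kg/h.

6045 kg/h

N2 enters only via N and leaves only via the purge: 1730×0.348 = 0.140×(N2 in U), and the recovery unit passes all N2, so N2 in A = N2 in U = 4300.3 kg/h.
CH3OH in A: m_A = 1730×0.652 + (1−0.140)·(1−0.589)·m_A, so m_A = 1128/0.6465 = 1744.6 kg/h.
A = 1744.6 + 4300.3 = 6044.9 kg/h.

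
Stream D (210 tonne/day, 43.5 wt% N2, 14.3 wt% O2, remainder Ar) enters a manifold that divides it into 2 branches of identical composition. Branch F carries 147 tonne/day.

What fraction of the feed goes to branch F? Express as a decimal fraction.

0.700

Fraction to F = 147/210 = 0.7000.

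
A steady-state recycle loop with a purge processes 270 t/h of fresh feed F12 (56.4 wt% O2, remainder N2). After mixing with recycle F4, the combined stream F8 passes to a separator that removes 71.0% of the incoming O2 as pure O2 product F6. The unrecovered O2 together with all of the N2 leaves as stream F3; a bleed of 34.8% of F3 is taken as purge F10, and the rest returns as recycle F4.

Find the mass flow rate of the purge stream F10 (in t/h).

N2 enters only via F12 and leaves only via the purge: 270×0.436 = 0.348×(N2 in F3), and the separator passes all N2, so N2 in F8 = N2 in F3 = 338.28 t/h.
O2 in F8: m_A = 270×0.564 + (1−0.348)·(1−0.710)·m_A, so m_A = 152.28/0.8109 = 187.79 t/h.
F3 = (1−0.710)×187.79 + 338.28 = 392.73 t/h.
Purge F10 = 0.348×392.73 = 136.67 t/h.

136.7 t/h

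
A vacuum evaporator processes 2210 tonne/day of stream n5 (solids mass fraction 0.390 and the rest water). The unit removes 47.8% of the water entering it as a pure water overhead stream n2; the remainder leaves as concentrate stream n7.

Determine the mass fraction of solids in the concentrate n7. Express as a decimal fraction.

0.551

solids is not removed: 2210×0.390 = 861.9 tonne/day of solids enters n7.
water entering = 2210×0.610 = 1348.1 tonne/day; overhead removed = 0.478×1348.1 = 644.39 tonne/day.
Concentrate = 2210 − 644.39 = 1565.6 tonne/day.
Mass fraction = 861.9/1565.6 = 0.551.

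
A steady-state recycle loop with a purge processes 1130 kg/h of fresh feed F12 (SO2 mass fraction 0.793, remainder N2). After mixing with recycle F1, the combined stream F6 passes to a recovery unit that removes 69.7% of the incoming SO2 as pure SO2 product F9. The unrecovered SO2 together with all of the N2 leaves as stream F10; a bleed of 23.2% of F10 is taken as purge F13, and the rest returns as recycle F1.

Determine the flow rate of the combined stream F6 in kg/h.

2176 kg/h

N2 enters only via F12 and leaves only via the purge: 1130×0.207 = 0.232×(N2 in F10), and the recovery unit passes all N2, so N2 in F6 = N2 in F10 = 1008.2 kg/h.
SO2 in F6: m_A = 1130×0.793 + (1−0.232)·(1−0.697)·m_A, so m_A = 896.09/0.7673 = 1167.9 kg/h.
F6 = 1167.9 + 1008.2 = 2176.1 kg/h.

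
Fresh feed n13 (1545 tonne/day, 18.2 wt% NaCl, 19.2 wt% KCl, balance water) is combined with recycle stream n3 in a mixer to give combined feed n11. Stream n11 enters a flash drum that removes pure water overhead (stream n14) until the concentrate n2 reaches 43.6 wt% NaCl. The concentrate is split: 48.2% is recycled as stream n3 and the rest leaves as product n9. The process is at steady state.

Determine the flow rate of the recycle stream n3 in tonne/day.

600.1 tonne/day

Overall NaCl balance (none leaves overhead): NaCl in fresh feed = NaCl in product, i.e. 1545×0.182 = (1−0.482)·n2·0.436.
n2 = 281.19/(0.436×0.518) = 1245 tonne/day.
Recycle n3 = 0.482×1245 = 600.11 tonne/day.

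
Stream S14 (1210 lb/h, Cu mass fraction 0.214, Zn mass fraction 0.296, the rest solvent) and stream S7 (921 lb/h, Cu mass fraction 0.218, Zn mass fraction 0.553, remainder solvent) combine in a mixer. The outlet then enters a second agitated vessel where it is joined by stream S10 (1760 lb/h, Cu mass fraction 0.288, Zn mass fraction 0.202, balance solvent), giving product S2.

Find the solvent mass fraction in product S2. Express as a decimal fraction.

0.437

Overall, product flow = 3891 lb/h.
solvent in = 1210×0.490 + 921×0.229 + 1760×0.510 = 1701.4 lb/h.
solvent fraction in S2 = 0.437.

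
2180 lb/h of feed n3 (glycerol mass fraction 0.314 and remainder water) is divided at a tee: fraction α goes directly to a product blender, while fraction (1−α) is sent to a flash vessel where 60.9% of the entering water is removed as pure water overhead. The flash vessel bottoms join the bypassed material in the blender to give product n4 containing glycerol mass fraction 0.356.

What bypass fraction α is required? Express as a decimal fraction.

0.718

All 2180×0.314 = 684.52 lb/h of glycerol reaches n4, so n4 = 684.52/0.356 = 1922.8 lb/h and vapour = 257.19 lb/h.
The evaporator receives (1−α)·2180 of feed at 0.686 water and removes 0.609 of that water:
0.609×0.686×(1−α)×2180 = 257.19
(1−α) = 257.19/910.75 = 0.2824;  α = 0.7176.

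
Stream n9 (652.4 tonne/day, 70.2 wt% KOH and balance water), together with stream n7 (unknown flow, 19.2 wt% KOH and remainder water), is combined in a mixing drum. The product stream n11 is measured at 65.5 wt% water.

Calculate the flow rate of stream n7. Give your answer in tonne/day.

1522 tonne/day

Let n7 be the unknown flow. Total out = 652.4 + n7.
water balance: 194.42 + 0.808·n7 = 0.655·(652.4 + n7)
(0.808 − 0.655)·n7 = 0.655×652.4 − 194.42 = 232.91
n7 = 232.91 / 0.153 = 1522.3 tonne/day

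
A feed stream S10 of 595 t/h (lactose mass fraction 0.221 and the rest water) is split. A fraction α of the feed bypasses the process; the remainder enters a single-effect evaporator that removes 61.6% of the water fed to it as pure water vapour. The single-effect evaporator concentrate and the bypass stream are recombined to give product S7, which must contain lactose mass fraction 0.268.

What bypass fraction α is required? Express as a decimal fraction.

All 595×0.221 = 131.5 t/h of lactose reaches S7, so S7 = 131.5/0.268 = 490.65 t/h and vapour = 104.35 t/h.
The evaporator receives (1−α)·595 of feed at 0.779 water and removes 0.616 of that water:
0.616×0.779×(1−α)×595 = 104.35
(1−α) = 104.35/285.52 = 0.3655;  α = 0.6345.

0.635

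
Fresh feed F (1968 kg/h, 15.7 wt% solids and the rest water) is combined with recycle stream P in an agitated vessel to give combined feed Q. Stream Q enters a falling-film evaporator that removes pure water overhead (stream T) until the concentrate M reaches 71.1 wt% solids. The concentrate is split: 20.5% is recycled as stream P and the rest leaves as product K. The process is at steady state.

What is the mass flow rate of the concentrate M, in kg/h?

546.6 kg/h

Overall solids balance (none leaves overhead): solids in fresh feed = solids in product, i.e. 1968×0.157 = (1−0.205)·M·0.711.
M = 308.98/(0.711×0.795) = 546.62 kg/h.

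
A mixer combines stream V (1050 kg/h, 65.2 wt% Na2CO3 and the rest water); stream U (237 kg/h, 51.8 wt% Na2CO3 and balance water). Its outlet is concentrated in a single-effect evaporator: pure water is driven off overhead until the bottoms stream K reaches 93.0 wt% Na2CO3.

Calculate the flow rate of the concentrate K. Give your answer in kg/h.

Na2CO3 entering = 1050×0.652 + 237×0.518 = 807.37 kg/h.
All Na2CO3 reports to K, so K = 807.37/0.930 = 868.14 kg/h.

868.1 kg/h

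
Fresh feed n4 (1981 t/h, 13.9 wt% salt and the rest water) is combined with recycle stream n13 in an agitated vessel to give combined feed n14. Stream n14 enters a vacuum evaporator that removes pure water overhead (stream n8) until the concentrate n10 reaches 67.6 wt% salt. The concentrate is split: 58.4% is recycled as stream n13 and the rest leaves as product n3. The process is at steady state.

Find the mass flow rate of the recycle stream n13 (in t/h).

Overall salt balance (none leaves overhead): salt in fresh feed = salt in product, i.e. 1981×0.139 = (1−0.584)·n10·0.676.
n10 = 275.36/(0.676×0.416) = 979.17 t/h.
Recycle n13 = 0.584×979.17 = 571.84 t/h.

571.8 t/h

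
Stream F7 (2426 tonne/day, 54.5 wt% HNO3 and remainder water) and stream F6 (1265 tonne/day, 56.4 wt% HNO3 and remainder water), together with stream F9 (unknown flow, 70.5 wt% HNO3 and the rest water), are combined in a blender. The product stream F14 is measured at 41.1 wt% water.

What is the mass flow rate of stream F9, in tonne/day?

1193 tonne/day

Let F9 be the unknown flow. Total out = 3691 + F9.
water balance: 1655.4 + 0.295·F9 = 0.411·(3691 + F9)
(0.295 − 0.411)·F9 = 0.411×3691 − 1655.4 = -138.37
F9 = -138.37 / -0.116 = 1192.8 tonne/day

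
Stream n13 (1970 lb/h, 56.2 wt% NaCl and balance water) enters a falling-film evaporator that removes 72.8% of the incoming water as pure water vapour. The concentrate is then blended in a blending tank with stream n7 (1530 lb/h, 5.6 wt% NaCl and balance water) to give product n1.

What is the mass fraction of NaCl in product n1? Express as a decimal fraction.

Vapour removed = 0.728×0.438×1970 = 628.16 lb/h; concentrate = 1341.8 lb/h.
NaCl reaching the mixer = 1107.1 (from concentrate) + 1530×0.056 = 1192.8 lb/h.
Product flow = 1341.8 + 1530 = 2871.8 lb/h; NaCl fraction = 0.415.

0.415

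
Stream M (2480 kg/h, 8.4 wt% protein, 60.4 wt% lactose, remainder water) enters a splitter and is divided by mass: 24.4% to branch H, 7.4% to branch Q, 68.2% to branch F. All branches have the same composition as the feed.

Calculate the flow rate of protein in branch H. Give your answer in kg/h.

50.83 kg/h

Branch H total = 0.244×2480 = 605.12 kg/h.
protein in H = 0.084×605.12 = 50.83 kg/h.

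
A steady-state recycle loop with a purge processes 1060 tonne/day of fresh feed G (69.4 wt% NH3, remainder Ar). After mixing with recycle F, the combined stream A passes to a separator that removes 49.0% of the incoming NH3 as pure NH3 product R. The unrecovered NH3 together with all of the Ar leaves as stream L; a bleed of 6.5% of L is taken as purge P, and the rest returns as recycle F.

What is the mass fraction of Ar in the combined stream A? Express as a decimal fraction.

Ar enters only via G and leaves only via the purge: 1060×0.306 = 0.065×(Ar in L), and the separator passes all Ar, so Ar in A = Ar in L = 4990.2 tonne/day.
NH3 in A: m_A = 1060×0.694 + (1−0.065)·(1−0.490)·m_A, so m_A = 735.64/0.5232 = 1406.2 tonne/day.
A = 1406.2 + 4990.2 = 6396.3 tonne/day.
Ar fraction in A = 4990.2/6396.3 = 0.7802.

0.7802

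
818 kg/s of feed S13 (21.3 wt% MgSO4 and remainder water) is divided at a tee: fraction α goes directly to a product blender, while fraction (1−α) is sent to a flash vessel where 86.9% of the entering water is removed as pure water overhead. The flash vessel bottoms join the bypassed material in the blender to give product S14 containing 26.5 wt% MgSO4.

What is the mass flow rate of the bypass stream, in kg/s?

583.3 kg/s

All 818×0.213 = 174.23 kg/s of MgSO4 reaches S14, so S14 = 174.23/0.265 = 657.49 kg/s and vapour = 160.51 kg/s.
The evaporator receives (1−α)·818 of feed at 0.787 water and removes 0.869 of that water:
0.869×0.787×(1−α)×818 = 160.51
(1−α) = 160.51/559.43 = 0.2869;  α = 0.7131.
Bypass flow = 0.7131×818 = 583.3 kg/s.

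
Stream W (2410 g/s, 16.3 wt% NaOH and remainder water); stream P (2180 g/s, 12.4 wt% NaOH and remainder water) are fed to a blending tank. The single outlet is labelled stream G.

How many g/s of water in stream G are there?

water out = water in = 2410×0.837 + 2180×0.876 = 3926.8 g/s.

3927 g/s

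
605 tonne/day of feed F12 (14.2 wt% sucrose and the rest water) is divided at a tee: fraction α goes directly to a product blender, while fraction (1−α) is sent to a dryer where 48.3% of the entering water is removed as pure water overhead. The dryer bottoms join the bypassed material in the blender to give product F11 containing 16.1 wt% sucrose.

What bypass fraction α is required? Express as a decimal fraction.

All 605×0.142 = 85.91 tonne/day of sucrose reaches F11, so F11 = 85.91/0.161 = 533.6 tonne/day and vapour = 71.398 tonne/day.
The evaporator receives (1−α)·605 of feed at 0.858 water and removes 0.483 of that water:
0.483×0.858×(1−α)×605 = 71.398
(1−α) = 71.398/250.72 = 0.2848;  α = 0.7152.

0.715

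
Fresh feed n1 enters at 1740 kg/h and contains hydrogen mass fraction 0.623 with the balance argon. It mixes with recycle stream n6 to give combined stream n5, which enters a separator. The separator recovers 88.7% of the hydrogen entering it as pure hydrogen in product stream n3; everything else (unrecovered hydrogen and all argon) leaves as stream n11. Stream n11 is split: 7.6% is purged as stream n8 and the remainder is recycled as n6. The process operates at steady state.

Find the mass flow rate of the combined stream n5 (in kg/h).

9842 kg/h

argon enters only via n1 and leaves only via the purge: 1740×0.377 = 0.076×(argon in n11), and the separator passes all argon, so argon in n5 = argon in n11 = 8631.3 kg/h.
hydrogen in n5: m_A = 1740×0.623 + (1−0.076)·(1−0.887)·m_A, so m_A = 1084/0.8956 = 1210.4 kg/h.
n5 = 1210.4 + 8631.3 = 9841.7 kg/h.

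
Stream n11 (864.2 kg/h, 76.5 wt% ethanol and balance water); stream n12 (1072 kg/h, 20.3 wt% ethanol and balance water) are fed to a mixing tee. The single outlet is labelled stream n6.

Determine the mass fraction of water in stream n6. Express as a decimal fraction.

0.546

Total flow out = 864.2 + 1072 = 1936.2 kg/h.
water in = 864.2×0.235 + 1072×0.797 = 1057.5 kg/h.
water mass fraction in n6 = 1057.5/1936.2 = 0.546.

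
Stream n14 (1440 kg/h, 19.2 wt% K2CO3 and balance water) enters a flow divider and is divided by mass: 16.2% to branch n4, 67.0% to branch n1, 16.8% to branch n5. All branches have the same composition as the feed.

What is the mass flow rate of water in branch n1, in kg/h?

779.6 kg/h

Branch n1 total = 0.670×1440 = 964.8 kg/h.
water in n1 = 0.808×964.8 = 779.56 kg/h.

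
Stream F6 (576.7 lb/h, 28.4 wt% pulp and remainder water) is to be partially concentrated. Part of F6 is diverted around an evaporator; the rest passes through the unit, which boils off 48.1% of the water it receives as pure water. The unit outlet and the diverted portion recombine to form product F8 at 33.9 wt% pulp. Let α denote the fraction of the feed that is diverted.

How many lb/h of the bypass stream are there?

305 lb/h

All 576.7×0.284 = 163.78 lb/h of pulp reaches F8, so F8 = 163.78/0.339 = 483.14 lb/h and vapour = 93.565 lb/h.
The evaporator receives (1−α)·576.7 of feed at 0.716 water and removes 0.481 of that water:
0.481×0.716×(1−α)×576.7 = 93.565
(1−α) = 93.565/198.61 = 0.4711;  α = 0.5289.
Bypass flow = 0.5289×576.7 = 305.02 lb/h.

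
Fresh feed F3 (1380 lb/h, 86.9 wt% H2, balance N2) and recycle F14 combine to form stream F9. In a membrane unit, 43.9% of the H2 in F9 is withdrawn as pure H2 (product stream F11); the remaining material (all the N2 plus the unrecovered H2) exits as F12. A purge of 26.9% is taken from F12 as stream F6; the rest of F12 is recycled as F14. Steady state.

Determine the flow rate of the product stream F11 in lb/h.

H2 in F9: m_A = 1380×0.869 + (1−0.269)·(1−0.439)·m_A, so m_A = 1199.2/0.5899 = 2032.9 lb/h.
Product F11 = 0.439×2032.9 = 892.44 lb/h.

892.4 lb/h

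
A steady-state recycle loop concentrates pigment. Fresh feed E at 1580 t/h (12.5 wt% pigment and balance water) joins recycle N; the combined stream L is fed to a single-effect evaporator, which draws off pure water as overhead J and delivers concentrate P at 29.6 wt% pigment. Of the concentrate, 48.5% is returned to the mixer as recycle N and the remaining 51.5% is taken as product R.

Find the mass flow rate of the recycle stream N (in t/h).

Overall pigment balance (none leaves overhead): pigment in fresh feed = pigment in product, i.e. 1580×0.125 = (1−0.485)·P·0.296.
P = 197.5/(0.296×0.515) = 1295.6 t/h.
Recycle N = 0.485×1295.6 = 628.36 t/h.

628.4 t/h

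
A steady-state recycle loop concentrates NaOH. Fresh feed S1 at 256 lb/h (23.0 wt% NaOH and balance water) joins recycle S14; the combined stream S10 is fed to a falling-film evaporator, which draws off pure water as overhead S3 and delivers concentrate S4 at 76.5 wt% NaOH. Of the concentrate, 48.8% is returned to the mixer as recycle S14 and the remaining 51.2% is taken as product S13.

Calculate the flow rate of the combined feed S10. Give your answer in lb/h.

Overall NaOH balance (none leaves overhead): NaOH in fresh feed = NaOH in product, i.e. 256×0.230 = (1−0.488)·S4·0.765.
S4 = 58.88/(0.765×0.512) = 150.33 lb/h.
Recycle S14 = 0.488×150.33 = 73.359 lb/h.
Combined feed S10 = 256 + 73.359 = 329.36 lb/h.

329.4 lb/h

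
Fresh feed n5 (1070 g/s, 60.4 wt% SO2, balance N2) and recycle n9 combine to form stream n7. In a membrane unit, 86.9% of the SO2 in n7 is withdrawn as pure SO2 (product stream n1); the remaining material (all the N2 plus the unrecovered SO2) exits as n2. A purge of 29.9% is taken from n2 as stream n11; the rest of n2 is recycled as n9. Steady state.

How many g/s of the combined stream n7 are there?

2129 g/s

N2 enters only via n5 and leaves only via the purge: 1070×0.396 = 0.299×(N2 in n2), and the membrane unit passes all N2, so N2 in n7 = N2 in n2 = 1417.1 g/s.
SO2 in n7: m_A = 1070×0.604 + (1−0.299)·(1−0.869)·m_A, so m_A = 646.28/0.9082 = 711.63 g/s.
n7 = 711.63 + 1417.1 = 2128.8 g/s.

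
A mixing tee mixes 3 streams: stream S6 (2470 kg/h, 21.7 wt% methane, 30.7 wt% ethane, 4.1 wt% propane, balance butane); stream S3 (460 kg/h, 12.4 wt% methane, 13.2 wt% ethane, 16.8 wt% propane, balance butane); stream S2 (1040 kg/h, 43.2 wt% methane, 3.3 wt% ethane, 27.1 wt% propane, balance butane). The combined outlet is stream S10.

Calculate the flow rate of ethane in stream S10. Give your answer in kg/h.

ethane out = ethane in = 2470×0.307 + 460×0.132 + 1040×0.033 = 853.33 kg/h.

853.3 kg/h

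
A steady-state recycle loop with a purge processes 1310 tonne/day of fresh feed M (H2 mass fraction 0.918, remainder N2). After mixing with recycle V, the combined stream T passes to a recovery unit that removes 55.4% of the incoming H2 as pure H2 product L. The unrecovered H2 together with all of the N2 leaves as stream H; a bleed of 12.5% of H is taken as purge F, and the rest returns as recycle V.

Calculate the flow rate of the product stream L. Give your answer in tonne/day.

1093 tonne/day

H2 in T: m_A = 1310×0.918 + (1−0.125)·(1−0.554)·m_A, so m_A = 1202.6/0.6098 = 1972.3 tonne/day.
Product L = 0.554×1972.3 = 1092.6 tonne/day.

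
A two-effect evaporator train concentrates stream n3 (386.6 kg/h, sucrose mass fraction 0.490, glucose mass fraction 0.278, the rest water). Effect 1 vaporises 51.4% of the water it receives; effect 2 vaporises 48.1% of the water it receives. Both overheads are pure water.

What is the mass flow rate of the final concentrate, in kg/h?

319.5 kg/h

water in feed = 386.6×0.232 = 89.691 kg/h.
After stage 1: water left = (1−0.514)×89.691 = 43.59; stream total = 340.5 kg/h.
After stage 2: water left = (1−0.481)×43.59 = 22.623; final concentrate = 319.53 kg/h.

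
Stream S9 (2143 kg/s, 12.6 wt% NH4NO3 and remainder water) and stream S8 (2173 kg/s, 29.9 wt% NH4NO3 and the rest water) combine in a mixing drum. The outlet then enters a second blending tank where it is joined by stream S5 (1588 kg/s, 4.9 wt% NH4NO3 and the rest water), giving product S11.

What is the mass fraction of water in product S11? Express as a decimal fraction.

Overall, product flow = 5904 kg/s.
water in = 2143×0.874 + 2173×0.701 + 1588×0.951 = 4906.4 kg/s.
water fraction in S11 = 0.831.

0.831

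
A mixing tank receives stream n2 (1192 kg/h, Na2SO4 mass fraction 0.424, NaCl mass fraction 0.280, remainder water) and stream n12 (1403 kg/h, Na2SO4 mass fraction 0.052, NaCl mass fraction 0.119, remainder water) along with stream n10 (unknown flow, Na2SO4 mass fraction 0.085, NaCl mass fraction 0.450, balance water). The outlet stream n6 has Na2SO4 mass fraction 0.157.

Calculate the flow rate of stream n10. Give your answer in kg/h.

2374 kg/h

Let n10 be the unknown flow. Total out = 2595 + n10.
Na2SO4 balance: 578.36 + 0.085·n10 = 0.157·(2595 + n10)
(0.085 − 0.157)·n10 = 0.157×2595 − 578.36 = -170.95
n10 = -170.95 / -0.072 = 2374.3 kg/h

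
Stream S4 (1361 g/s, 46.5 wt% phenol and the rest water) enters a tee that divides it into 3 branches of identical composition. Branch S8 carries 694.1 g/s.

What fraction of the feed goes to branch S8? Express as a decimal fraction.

0.510

Fraction to S8 = 694.1/1361 = 0.5100.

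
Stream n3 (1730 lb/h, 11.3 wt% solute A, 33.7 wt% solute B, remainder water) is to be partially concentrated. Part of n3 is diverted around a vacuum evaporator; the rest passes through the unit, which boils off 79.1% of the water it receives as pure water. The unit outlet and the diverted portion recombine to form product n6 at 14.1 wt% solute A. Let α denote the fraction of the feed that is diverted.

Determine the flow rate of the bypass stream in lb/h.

All 1730×0.113 = 195.49 lb/h of solute A reaches n6, so n6 = 195.49/0.141 = 1386.5 lb/h and vapour = 343.55 lb/h.
The evaporator receives (1−α)·1730 of feed at 0.550 water and removes 0.791 of that water:
0.791×0.550×(1−α)×1730 = 343.55
(1−α) = 343.55/752.64 = 0.4565;  α = 0.5435.
Bypass flow = 0.5435×1730 = 940.33 lb/h.

940.3 lb/h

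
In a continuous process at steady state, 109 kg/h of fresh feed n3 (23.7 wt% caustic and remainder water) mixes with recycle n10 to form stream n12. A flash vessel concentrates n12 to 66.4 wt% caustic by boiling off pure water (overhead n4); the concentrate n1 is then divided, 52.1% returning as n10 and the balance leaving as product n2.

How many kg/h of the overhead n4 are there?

70.09 kg/h

Overall caustic balance (none leaves overhead): caustic in fresh feed = caustic in product, i.e. 109×0.237 = (1−0.521)·n1·0.664.
n1 = 25.833/(0.664×0.479) = 81.222 kg/h.
Recycle n10 = 0.521×81.222 = 42.316 kg/h.
Combined feed n12 = 109 + 42.316 = 151.32 kg/h.
Overhead n4 = n12 − n1 = 151.32 − 81.222 = 70.095 kg/h.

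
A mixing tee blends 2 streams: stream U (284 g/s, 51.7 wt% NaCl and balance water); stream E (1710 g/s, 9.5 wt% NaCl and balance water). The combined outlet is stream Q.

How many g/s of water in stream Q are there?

1685 g/s

water out = water in = 284×0.483 + 1710×0.905 = 1684.7 g/s.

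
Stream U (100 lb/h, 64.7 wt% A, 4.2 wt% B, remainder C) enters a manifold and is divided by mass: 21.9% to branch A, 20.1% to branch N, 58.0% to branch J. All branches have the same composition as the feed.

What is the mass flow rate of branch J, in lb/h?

Branch J flow = 0.580×100 = 58 lb/h.

58 lb/h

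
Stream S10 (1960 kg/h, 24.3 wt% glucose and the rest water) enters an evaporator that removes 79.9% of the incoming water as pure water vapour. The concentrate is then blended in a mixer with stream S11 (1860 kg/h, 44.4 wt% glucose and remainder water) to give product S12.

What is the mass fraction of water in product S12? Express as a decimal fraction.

0.5057

Vapour removed = 0.799×0.757×1960 = 1185.5 kg/h; concentrate = 774.51 kg/h.
water reaching the mixer = 298.23 (from concentrate) + 1860×0.556 = 1332.4 kg/h.
Product flow = 774.51 + 1860 = 2634.5 kg/h; water fraction = 0.5057.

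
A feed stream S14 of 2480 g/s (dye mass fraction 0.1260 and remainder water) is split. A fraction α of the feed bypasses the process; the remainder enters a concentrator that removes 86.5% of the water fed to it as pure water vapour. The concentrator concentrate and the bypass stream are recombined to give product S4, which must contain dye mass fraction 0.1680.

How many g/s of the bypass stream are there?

All 2480×0.126 = 312.48 g/s of dye reaches S4, so S4 = 312.48/0.168 = 1860 g/s and vapour = 620 g/s.
The evaporator receives (1−α)·2480 of feed at 0.874 water and removes 0.865 of that water:
0.865×0.874×(1−α)×2480 = 620
(1−α) = 620/1874.9 = 0.3307;  α = 0.6693.
Bypass flow = 0.6693×2480 = 1659.9 g/s.

1660 g/s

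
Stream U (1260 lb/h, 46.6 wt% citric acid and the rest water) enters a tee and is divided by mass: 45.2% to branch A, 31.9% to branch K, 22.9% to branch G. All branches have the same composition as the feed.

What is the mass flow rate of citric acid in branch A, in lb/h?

Branch A total = 0.452×1260 = 569.52 lb/h.
citric acid in A = 0.466×569.52 = 265.4 lb/h.

265.4 lb/h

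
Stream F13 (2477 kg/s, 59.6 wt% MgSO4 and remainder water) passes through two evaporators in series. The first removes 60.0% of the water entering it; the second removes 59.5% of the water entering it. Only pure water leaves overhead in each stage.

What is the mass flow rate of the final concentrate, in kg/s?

water in feed = 2477×0.404 = 1000.7 kg/s.
After stage 1: water left = (1−0.600)×1000.7 = 400.28; stream total = 1876.6 kg/s.
After stage 2: water left = (1−0.595)×400.28 = 162.11; final concentrate = 1638.4 kg/s.

1638 kg/s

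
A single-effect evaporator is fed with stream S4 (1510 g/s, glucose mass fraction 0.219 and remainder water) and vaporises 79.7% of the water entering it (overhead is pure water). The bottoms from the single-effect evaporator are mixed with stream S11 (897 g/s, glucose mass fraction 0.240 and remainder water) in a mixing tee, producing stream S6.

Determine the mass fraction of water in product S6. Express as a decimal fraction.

0.628

Vapour removed = 0.797×0.781×1510 = 939.91 g/s; concentrate = 570.09 g/s.
water reaching the mixer = 239.4 (from concentrate) + 897×0.760 = 921.12 g/s.
Product flow = 570.09 + 897 = 1467.1 g/s; water fraction = 0.628.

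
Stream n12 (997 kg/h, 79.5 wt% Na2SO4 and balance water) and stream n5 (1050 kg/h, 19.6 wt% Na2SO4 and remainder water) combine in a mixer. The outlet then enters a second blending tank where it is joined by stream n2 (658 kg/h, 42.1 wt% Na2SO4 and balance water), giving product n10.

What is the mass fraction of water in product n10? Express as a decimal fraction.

0.528

Overall, product flow = 2705 kg/h.
water in = 997×0.205 + 1050×0.804 + 658×0.579 = 1429.6 kg/h.
water fraction in n10 = 0.528.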